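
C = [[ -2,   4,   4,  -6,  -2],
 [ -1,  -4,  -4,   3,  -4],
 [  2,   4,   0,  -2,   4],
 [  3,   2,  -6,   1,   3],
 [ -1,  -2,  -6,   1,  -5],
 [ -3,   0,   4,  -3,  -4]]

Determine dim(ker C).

2

Row reduce to echelon form.
R2 ← R2 − (1/2)·R1: [0, -6, -6, 6, -3]
R3 ← R3 + R1: [0, 8, 4, -8, 2]
R4 ← R4 + (3/2)·R1: [0, 8, 0, -8, 0]
R5 ← R5 − (1/2)·R1: [0, -4, -8, 4, -4]
R6 ← R6 − (3/2)·R1: [0, -6, -2, 6, -1]
R3 ← R3 + (4/3)·R2: [0, 0, -4, 0, -2]
R4 ← R4 + (4/3)·R2: [0, 0, -8, 0, -4]
R5 ← R5 − (2/3)·R2: [0, 0, -4, 0, -2]
R6 ← R6 − R2: [0, 0, 4, 0, 2]
R4 ← R4 − (2)·R3: [0, 0, 0, 0, 0]
R5 ← R5 − R3: [0, 0, 0, 0, 0]
R6 ← R6 + R3: [0, 0, 0, 0, 0]
3 nonzero rows, so rank(C) = 3.
C has 5 columns; by rank–nullity, nullity = 5 − 3 = 2.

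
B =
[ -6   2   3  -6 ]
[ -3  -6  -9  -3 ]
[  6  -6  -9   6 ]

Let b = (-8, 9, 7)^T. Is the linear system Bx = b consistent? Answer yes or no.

no

Row reduce the augmented matrix [B | b].
R2 ← R2 − (1/2)·R1: [0, -7, -21/2, 0, 13]
R3 ← R3 + R1: [0, -4, -6, 0, -1]
R3 ← R3 − (4/7)·R2: [0, 0, 0, 0, -59/7]
The echelon form has 3 nonzero rows; the last pivot sits in the augmented column, so rank(B) = 2 but rank([B|b]) = 3.
Since the ranks differ, the system is inconsistent.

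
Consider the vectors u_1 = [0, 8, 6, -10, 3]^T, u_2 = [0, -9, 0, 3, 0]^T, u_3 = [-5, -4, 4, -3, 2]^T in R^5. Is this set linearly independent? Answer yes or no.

yes

Form the matrix with these vectors as rows and row reduce.
Swap R1 ↔ R3
R3 ← R3 + (8/9)·R2: [0, 0, 6, -22/3, 3]
3 nonzero rows, so the 3 vectors span a space of dimension 3.
Since 3 = 3, the vectors are linearly independent.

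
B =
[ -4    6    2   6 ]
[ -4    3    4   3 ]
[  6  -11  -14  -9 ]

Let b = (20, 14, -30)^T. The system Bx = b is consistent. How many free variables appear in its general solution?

Row reduce the augmented matrix [B | b].
R2 ← R2 − R1: [0, -3, 2, -3, -6]
R3 ← R3 + (3/2)·R1: [0, -2, -11, 0, 0]
R3 ← R3 − (2/3)·R2: [0, 0, -37/3, 2, 4]
The echelon form has 3 nonzero rows, and every pivot lies in the first 4 columns, so rank(B) = rank([B|b]) = 3.
The system is consistent.
Free variables = (unknowns) − (rank) = 4 − 3 = 1.

1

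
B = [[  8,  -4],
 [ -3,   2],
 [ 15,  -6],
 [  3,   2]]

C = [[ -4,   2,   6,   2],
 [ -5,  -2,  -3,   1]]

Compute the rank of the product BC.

First compute BC:
[[-12,  24,  60,  12],
 [  2, -10, -24,  -4],
 [-30,  42, 108,  24],
 [-22,   2,  12,   8]]
Now row reduce the product.
R2 ← R2 + (1/6)·R1: [0, -6, -14, -2]
R3 ← R3 − (5/2)·R1: [0, -18, -42, -6]
R4 ← R4 − (11/6)·R1: [0, -42, -98, -14]
R3 ← R3 − (3)·R2: [0, 0, 0, 0]
R4 ← R4 − (7)·R2: [0, 0, 0, 0]
2 nonzero rows, so rank(BC) = 2.

2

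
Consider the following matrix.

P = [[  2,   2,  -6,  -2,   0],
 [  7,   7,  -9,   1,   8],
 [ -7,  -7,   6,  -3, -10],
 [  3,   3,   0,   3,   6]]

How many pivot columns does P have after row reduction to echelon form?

Row reduce to echelon form.
R2 ← R2 − (7/2)·R1: [0, 0, 12, 8, 8]
R3 ← R3 + (7/2)·R1: [0, 0, -15, -10, -10]
R4 ← R4 − (3/2)·R1: [0, 0, 9, 6, 6]
R3 ← R3 + (5/4)·R2: [0, 0, 0, 0, 0]
R4 ← R4 − (3/4)·R2: [0, 0, 0, 0, 0]
Echelon form has 2 nonzero rows, so rank(P) = 2.
Each nonzero row contributes one pivot column: 2 pivot columns.

2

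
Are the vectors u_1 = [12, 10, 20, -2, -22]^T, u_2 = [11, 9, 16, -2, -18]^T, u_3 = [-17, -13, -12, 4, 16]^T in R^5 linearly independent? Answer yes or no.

Form the matrix with these vectors as rows and row reduce.
R2 ← R2 − (11/12)·R1: [0, -1/6, -7/3, -1/6, 13/6]
R3 ← R3 + (17/12)·R1: [0, 7/6, 49/3, 7/6, -91/6]
R3 ← R3 + (7)·R2: [0, 0, 0, 0, 0]
2 nonzero rows, so the 3 vectors span a space of dimension 2.
Since 2 < 3, the vectors are linearly dependent.

no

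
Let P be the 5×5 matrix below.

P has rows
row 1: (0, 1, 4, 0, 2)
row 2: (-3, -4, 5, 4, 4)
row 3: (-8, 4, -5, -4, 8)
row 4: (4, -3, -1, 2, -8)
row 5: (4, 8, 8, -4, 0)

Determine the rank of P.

Row reduce to echelon form.
Swap R1 ↔ R2
R3 ← R3 − (8/3)·R1: [0, 44/3, -55/3, -44/3, -8/3]
R4 ← R4 + (4/3)·R1: [0, -25/3, 17/3, 22/3, -8/3]
R5 ← R5 + (4/3)·R1: [0, 8/3, 44/3, 4/3, 16/3]
R3 ← R3 − (44/3)·R2: [0, 0, -77, -44/3, -32]
R4 ← R4 + (25/3)·R2: [0, 0, 39, 22/3, 14]
R5 ← R5 − (8/3)·R2: [0, 0, 4, 4/3, 0]
R4 ← R4 + (39/77)·R3: [0, 0, 0, -2/21, -170/77]
R5 ← R5 + (4/77)·R3: [0, 0, 0, 4/7, -128/77]
R5 ← R5 + (6)·R4: [0, 0, 0, 0, -164/11]
Echelon form has 5 nonzero rows, so rank(P) = 5.

5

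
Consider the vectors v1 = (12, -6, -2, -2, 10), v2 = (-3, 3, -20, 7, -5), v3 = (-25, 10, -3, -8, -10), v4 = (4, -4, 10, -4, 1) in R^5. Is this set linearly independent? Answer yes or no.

yes

Form the matrix with these vectors as rows and row reduce.
R2 ← R2 + (1/4)·R1: [0, 3/2, -41/2, 13/2, -5/2]
R3 ← R3 + (25/12)·R1: [0, -5/2, -43/6, -73/6, 65/6]
R4 ← R4 − (1/3)·R1: [0, -2, 32/3, -10/3, -7/3]
R3 ← R3 + (5/3)·R2: [0, 0, -124/3, -4/3, 20/3]
R4 ← R4 + (4/3)·R2: [0, 0, -50/3, 16/3, -17/3]
R4 ← R4 − (25/62)·R3: [0, 0, 0, 182/31, -259/31]
4 nonzero rows, so the 4 vectors span a space of dimension 4.
Since 4 = 4, the vectors are linearly independent.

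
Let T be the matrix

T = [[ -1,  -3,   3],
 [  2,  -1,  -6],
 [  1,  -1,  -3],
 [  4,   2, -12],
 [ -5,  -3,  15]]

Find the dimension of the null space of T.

Row reduce to echelon form.
R2 ← R2 + (2)·R1: [0, -7, 0]
R3 ← R3 + R1: [0, -4, 0]
R4 ← R4 + (4)·R1: [0, -10, 0]
R5 ← R5 − (5)·R1: [0, 12, 0]
R3 ← R3 − (4/7)·R2: [0, 0, 0]
R4 ← R4 − (10/7)·R2: [0, 0, 0]
R5 ← R5 + (12/7)·R2: [0, 0, 0]
2 nonzero rows, so rank(T) = 2.
T has 3 columns; by rank–nullity, nullity = 3 − 2 = 1.

1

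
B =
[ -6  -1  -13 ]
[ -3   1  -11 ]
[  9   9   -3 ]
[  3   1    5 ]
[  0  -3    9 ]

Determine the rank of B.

Row reduce to echelon form.
R2 ← R2 − (1/2)·R1: [0, 3/2, -9/2]
R3 ← R3 + (3/2)·R1: [0, 15/2, -45/2]
R4 ← R4 + (1/2)·R1: [0, 1/2, -3/2]
R3 ← R3 − (5)·R2: [0, 0, 0]
R4 ← R4 − (1/3)·R2: [0, 0, 0]
R5 ← R5 + (2)·R2: [0, 0, 0]
Echelon form has 2 nonzero rows, so rank(B) = 2.

2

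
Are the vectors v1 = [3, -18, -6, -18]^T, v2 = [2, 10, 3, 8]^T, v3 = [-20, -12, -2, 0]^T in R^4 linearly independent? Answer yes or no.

Form the matrix with these vectors as rows and row reduce.
R2 ← R2 − (2/3)·R1: [0, 22, 7, 20]
R3 ← R3 + (20/3)·R1: [0, -132, -42, -120]
R3 ← R3 + (6)·R2: [0, 0, 0, 0]
2 nonzero rows, so the 3 vectors span a space of dimension 2.
Since 2 < 3, the vectors are linearly dependent.

no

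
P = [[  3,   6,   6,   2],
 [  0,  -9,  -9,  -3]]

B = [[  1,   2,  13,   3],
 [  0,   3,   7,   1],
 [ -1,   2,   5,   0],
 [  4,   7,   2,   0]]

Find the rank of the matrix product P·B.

First compute PB:
[[  5,  50, 115,  15],
 [ -3, -66, -114,  -9]]
Now row reduce the product.
R2 ← R2 + (3/5)·R1: [0, -36, -45, 0]
2 nonzero rows, so rank(PB) = 2.

2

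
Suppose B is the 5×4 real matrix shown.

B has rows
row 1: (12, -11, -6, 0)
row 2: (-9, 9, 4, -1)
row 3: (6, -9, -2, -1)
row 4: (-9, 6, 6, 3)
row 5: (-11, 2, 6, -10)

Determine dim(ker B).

Row reduce to echelon form.
R2 ← R2 + (3/4)·R1: [0, 3/4, -1/2, -1]
R3 ← R3 − (1/2)·R1: [0, -7/2, 1, -1]
R4 ← R4 + (3/4)·R1: [0, -9/4, 3/2, 3]
R5 ← R5 + (11/12)·R1: [0, -97/12, 1/2, -10]
R3 ← R3 + (14/3)·R2: [0, 0, -4/3, -17/3]
R4 ← R4 + (3)·R2: [0, 0, 0, 0]
R5 ← R5 + (97/9)·R2: [0, 0, -44/9, -187/9]
R5 ← R5 − (11/3)·R3: [0, 0, 0, 0]
3 nonzero rows, so rank(B) = 3.
B has 4 columns; by rank–nullity, nullity = 4 − 3 = 1.

1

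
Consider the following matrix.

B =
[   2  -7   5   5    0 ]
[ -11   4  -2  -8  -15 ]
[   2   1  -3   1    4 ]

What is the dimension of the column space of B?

Row reduce to echelon form.
R2 ← R2 + (11/2)·R1: [0, -69/2, 51/2, 39/2, -15]
R3 ← R3 − R1: [0, 8, -8, -4, 4]
R3 ← R3 + (16/69)·R2: [0, 0, -48/23, 12/23, 12/23]
Echelon form has 3 nonzero rows, so rank(B) = 3.
The column space has dimension equal to the rank: 3.

3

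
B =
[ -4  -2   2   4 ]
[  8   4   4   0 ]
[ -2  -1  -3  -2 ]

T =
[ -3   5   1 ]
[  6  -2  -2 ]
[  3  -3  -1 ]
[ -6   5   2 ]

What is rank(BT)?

First compute BT:
[[-18,  -2,   6],
 [ 12,  20,  -4],
 [  3,  -9,  -1]]
Now row reduce the product.
R2 ← R2 + (2/3)·R1: [0, 56/3, 0]
R3 ← R3 + (1/6)·R1: [0, -28/3, 0]
R3 ← R3 + (1/2)·R2: [0, 0, 0]
2 nonzero rows, so rank(BT) = 2.

2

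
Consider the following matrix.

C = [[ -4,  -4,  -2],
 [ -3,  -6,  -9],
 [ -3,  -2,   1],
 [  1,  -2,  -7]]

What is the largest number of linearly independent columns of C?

Row reduce to echelon form.
R2 ← R2 − (3/4)·R1: [0, -3, -15/2]
R3 ← R3 − (3/4)·R1: [0, 1, 5/2]
R4 ← R4 + (1/4)·R1: [0, -3, -15/2]
R3 ← R3 + (1/3)·R2: [0, 0, 0]
R4 ← R4 − R2: [0, 0, 0]
Echelon form has 2 nonzero rows, so rank(C) = 2.
The rank gives the maximum number of linearly independent columns: 2.

2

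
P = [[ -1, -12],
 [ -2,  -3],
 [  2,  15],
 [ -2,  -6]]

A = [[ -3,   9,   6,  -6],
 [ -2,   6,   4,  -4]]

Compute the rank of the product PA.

1

First compute PA:
[[ 27, -81, -54,  54],
 [ 12, -36, -24,  24],
 [-36, 108,  72, -72],
 [ 18, -54, -36,  36]]
Now row reduce the product.
R2 ← R2 − (4/9)·R1: [0, 0, 0, 0]
R3 ← R3 + (4/3)·R1: [0, 0, 0, 0]
R4 ← R4 − (2/3)·R1: [0, 0, 0, 0]
1 nonzero row, so rank(PA) = 1.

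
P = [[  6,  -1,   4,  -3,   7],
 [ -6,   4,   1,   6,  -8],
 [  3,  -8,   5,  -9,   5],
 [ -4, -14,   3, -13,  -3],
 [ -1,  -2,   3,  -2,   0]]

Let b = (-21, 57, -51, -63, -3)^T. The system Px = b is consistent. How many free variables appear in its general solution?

0

Row reduce the augmented matrix [P | b].
R2 ← R2 + R1: [0, 3, 5, 3, -1, 36]
R3 ← R3 − (1/2)·R1: [0, -15/2, 3, -15/2, 3/2, -81/2]
R4 ← R4 + (2/3)·R1: [0, -44/3, 17/3, -15, 5/3, -77]
R5 ← R5 + (1/6)·R1: [0, -13/6, 11/3, -5/2, 7/6, -13/2]
R3 ← R3 + (5/2)·R2: [0, 0, 31/2, 0, -1, 99/2]
R4 ← R4 + (44/9)·R2: [0, 0, 271/9, -1/3, -29/9, 99]
R5 ← R5 + (13/18)·R2: [0, 0, 131/18, -1/3, 4/9, 39/2]
R4 ← R4 − (542/279)·R3: [0, 0, 0, -1/3, -119/93, 88/31]
R5 ← R5 − (131/279)·R3: [0, 0, 0, -1/3, 85/93, -116/31]
R5 ← R5 − R4: [0, 0, 0, 0, 68/31, -204/31]
The echelon form has 5 nonzero rows, and every pivot lies in the first 5 columns, so rank(P) = rank([P|b]) = 5.
The system is consistent.
Free variables = (unknowns) − (rank) = 5 − 5 = 0.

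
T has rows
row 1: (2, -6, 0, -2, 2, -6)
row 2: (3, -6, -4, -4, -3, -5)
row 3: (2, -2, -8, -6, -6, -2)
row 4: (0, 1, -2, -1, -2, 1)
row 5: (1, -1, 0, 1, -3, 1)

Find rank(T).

3

Row reduce to echelon form.
R2 ← R2 − (3/2)·R1: [0, 3, -4, -1, -6, 4]
R3 ← R3 − R1: [0, 4, -8, -4, -8, 4]
R5 ← R5 − (1/2)·R1: [0, 2, 0, 2, -4, 4]
R3 ← R3 − (4/3)·R2: [0, 0, -8/3, -8/3, 0, -4/3]
R4 ← R4 − (1/3)·R2: [0, 0, -2/3, -2/3, 0, -1/3]
R5 ← R5 − (2/3)·R2: [0, 0, 8/3, 8/3, 0, 4/3]
R4 ← R4 − (1/4)·R3: [0, 0, 0, 0, 0, 0]
R5 ← R5 + R3: [0, 0, 0, 0, 0, 0]
Echelon form has 3 nonzero rows, so rank(T) = 3.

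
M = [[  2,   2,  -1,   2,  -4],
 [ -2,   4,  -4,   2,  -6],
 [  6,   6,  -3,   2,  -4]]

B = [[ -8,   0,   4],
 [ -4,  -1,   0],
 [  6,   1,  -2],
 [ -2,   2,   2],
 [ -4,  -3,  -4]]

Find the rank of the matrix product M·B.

First compute MB:
[[-18,  13,  30],
 [ -4,  14,  28],
 [-78,   7,  50]]
Now row reduce the product.
R2 ← R2 − (2/9)·R1: [0, 100/9, 64/3]
R3 ← R3 − (13/3)·R1: [0, -148/3, -80]
R3 ← R3 + (111/25)·R2: [0, 0, 368/25]
3 nonzero rows, so rank(MB) = 3.

3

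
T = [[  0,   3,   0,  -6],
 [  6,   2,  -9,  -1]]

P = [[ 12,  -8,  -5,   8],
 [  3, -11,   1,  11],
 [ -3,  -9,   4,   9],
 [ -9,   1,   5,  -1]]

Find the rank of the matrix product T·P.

2

First compute TP:
[[ 63, -39, -27,  39],
 [114,  10, -69, -10]]
Now row reduce the product.
R2 ← R2 − (38/21)·R1: [0, 564/7, -141/7, -564/7]
2 nonzero rows, so rank(TP) = 2.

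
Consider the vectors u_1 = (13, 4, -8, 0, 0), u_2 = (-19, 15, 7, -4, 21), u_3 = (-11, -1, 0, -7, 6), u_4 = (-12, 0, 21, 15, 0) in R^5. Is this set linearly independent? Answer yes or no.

yes

Form the matrix with these vectors as rows and row reduce.
R2 ← R2 + (19/13)·R1: [0, 271/13, -61/13, -4, 21]
R3 ← R3 + (11/13)·R1: [0, 31/13, -88/13, -7, 6]
R4 ← R4 + (12/13)·R1: [0, 48/13, 177/13, 15, 0]
R3 ← R3 − (31/271)·R2: [0, 0, -1689/271, -1773/271, 975/271]
R4 ← R4 − (48/271)·R2: [0, 0, 3915/271, 4257/271, -1008/271]
R4 ← R4 + (1305/563)·R3: [0, 0, 0, 306/563, 2601/563]
4 nonzero rows, so the 4 vectors span a space of dimension 4.
Since 4 = 4, the vectors are linearly independent.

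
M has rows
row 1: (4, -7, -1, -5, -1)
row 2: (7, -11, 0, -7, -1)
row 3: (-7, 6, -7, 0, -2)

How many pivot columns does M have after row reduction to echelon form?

2

Row reduce to echelon form.
R2 ← R2 − (7/4)·R1: [0, 5/4, 7/4, 7/4, 3/4]
R3 ← R3 + (7/4)·R1: [0, -25/4, -35/4, -35/4, -15/4]
R3 ← R3 + (5)·R2: [0, 0, 0, 0, 0]
Echelon form has 2 nonzero rows, so rank(M) = 2.
Each nonzero row contributes one pivot column: 2 pivot columns.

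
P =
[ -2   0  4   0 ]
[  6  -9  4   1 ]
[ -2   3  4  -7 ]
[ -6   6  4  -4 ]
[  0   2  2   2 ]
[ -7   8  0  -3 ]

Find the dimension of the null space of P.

Row reduce to echelon form.
R2 ← R2 + (3)·R1: [0, -9, 16, 1]
R3 ← R3 − R1: [0, 3, 0, -7]
R4 ← R4 − (3)·R1: [0, 6, -8, -4]
R6 ← R6 − (7/2)·R1: [0, 8, -14, -3]
R3 ← R3 + (1/3)·R2: [0, 0, 16/3, -20/3]
R4 ← R4 + (2/3)·R2: [0, 0, 8/3, -10/3]
R5 ← R5 + (2/9)·R2: [0, 0, 50/9, 20/9]
R6 ← R6 + (8/9)·R2: [0, 0, 2/9, -19/9]
R4 ← R4 − (1/2)·R3: [0, 0, 0, 0]
R5 ← R5 − (25/24)·R3: [0, 0, 0, 55/6]
R6 ← R6 − (1/24)·R3: [0, 0, 0, -11/6]
Swap R4 ↔ R5
R6 ← R6 + (1/5)·R4: [0, 0, 0, 0]
4 nonzero rows, so rank(P) = 4.
P has 4 columns; by rank–nullity, nullity = 4 − 4 = 0.

0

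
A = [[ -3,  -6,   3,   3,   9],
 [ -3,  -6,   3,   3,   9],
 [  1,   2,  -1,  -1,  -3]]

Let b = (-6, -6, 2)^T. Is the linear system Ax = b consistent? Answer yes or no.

Row reduce the augmented matrix [A | b].
R2 ← R2 − R1: [0, 0, 0, 0, 0, 0]
R3 ← R3 + (1/3)·R1: [0, 0, 0, 0, 0, 0]
The echelon form has 1 nonzero rows, and every pivot lies in the first 5 columns, so rank(A) = rank([A|b]) = 1.
The system is consistent.

yes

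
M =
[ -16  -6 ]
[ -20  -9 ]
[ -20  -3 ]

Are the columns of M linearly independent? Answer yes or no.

yes

Row reduce M to echelon form.
R2 ← R2 − (5/4)·R1: [0, -3/2]
R3 ← R3 − (5/4)·R1: [0, 9/2]
R3 ← R3 + (3)·R2: [0, 0]
2 pivots among 2 columns.
Every column is a pivot column, so the columns are linearly independent.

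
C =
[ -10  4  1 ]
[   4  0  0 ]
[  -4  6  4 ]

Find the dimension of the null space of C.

0

Row reduce to echelon form.
R2 ← R2 + (2/5)·R1: [0, 8/5, 2/5]
R3 ← R3 − (2/5)·R1: [0, 22/5, 18/5]
R3 ← R3 − (11/4)·R2: [0, 0, 5/2]
3 nonzero rows, so rank(C) = 3.
C has 3 columns; by rank–nullity, nullity = 3 − 3 = 0.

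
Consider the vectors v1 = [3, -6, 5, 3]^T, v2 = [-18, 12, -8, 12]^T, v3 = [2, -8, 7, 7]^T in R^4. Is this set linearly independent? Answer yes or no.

Form the matrix with these vectors as rows and row reduce.
R2 ← R2 + (6)·R1: [0, -24, 22, 30]
R3 ← R3 − (2/3)·R1: [0, -4, 11/3, 5]
R3 ← R3 − (1/6)·R2: [0, 0, 0, 0]
2 nonzero rows, so the 3 vectors span a space of dimension 2.
Since 2 < 3, the vectors are linearly dependent.

no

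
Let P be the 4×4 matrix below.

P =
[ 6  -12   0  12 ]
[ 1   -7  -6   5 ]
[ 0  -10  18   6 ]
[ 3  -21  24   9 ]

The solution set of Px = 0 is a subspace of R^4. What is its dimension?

Row reduce to echelon form.
R2 ← R2 − (1/6)·R1: [0, -5, -6, 3]
R4 ← R4 − (1/2)·R1: [0, -15, 24, 3]
R3 ← R3 − (2)·R2: [0, 0, 30, 0]
R4 ← R4 − (3)·R2: [0, 0, 42, -6]
R4 ← R4 − (7/5)·R3: [0, 0, 0, -6]
4 nonzero rows, so rank(P) = 4.
P has 4 columns; by rank–nullity, nullity = 4 − 4 = 0.

0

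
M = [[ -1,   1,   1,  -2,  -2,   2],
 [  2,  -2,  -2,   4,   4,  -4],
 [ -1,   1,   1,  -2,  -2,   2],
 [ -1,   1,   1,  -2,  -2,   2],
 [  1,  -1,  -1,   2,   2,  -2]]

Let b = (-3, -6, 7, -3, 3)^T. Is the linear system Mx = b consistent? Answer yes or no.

no

Row reduce the augmented matrix [M | b].
R2 ← R2 + (2)·R1: [0, 0, 0, 0, 0, 0, -12]
R3 ← R3 − R1: [0, 0, 0, 0, 0, 0, 10]
R4 ← R4 − R1: [0, 0, 0, 0, 0, 0, 0]
R5 ← R5 + R1: [0, 0, 0, 0, 0, 0, 0]
R3 ← R3 + (5/6)·R2: [0, 0, 0, 0, 0, 0, 0]
The echelon form has 2 nonzero rows; the last pivot sits in the augmented column, so rank(M) = 1 but rank([M|b]) = 2.
Since the ranks differ, the system is inconsistent.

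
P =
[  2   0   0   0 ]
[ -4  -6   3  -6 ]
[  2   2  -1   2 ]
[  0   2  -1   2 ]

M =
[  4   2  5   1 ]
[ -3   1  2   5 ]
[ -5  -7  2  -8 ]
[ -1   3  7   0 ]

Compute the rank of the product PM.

2

First compute PM:
[[  8,   4,  10,   2],
 [ -7, -53, -68, -58],
 [  5,  19,  26,  20],
 [ -3,  15,  16,  18]]
Now row reduce the product.
R2 ← R2 + (7/8)·R1: [0, -99/2, -237/4, -225/4]
R3 ← R3 − (5/8)·R1: [0, 33/2, 79/4, 75/4]
R4 ← R4 + (3/8)·R1: [0, 33/2, 79/4, 75/4]
R3 ← R3 + (1/3)·R2: [0, 0, 0, 0]
R4 ← R4 + (1/3)·R2: [0, 0, 0, 0]
2 nonzero rows, so rank(PM) = 2.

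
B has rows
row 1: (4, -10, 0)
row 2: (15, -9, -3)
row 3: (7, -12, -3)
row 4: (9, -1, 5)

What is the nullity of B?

0

Row reduce to echelon form.
R2 ← R2 − (15/4)·R1: [0, 57/2, -3]
R3 ← R3 − (7/4)·R1: [0, 11/2, -3]
R4 ← R4 − (9/4)·R1: [0, 43/2, 5]
R3 ← R3 − (11/57)·R2: [0, 0, -46/19]
R4 ← R4 − (43/57)·R2: [0, 0, 138/19]
R4 ← R4 + (3)·R3: [0, 0, 0]
3 nonzero rows, so rank(B) = 3.
B has 3 columns; by rank–nullity, nullity = 3 − 3 = 0.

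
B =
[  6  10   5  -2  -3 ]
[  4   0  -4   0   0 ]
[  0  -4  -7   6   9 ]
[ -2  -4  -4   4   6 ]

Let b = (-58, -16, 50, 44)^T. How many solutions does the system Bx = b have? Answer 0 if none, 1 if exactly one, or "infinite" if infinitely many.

infinite

Row reduce the augmented matrix [B | b].
R2 ← R2 − (2/3)·R1: [0, -20/3, -22/3, 4/3, 2, 68/3]
R4 ← R4 + (1/3)·R1: [0, -2/3, -7/3, 10/3, 5, 74/3]
R3 ← R3 − (3/5)·R2: [0, 0, -13/5, 26/5, 39/5, 182/5]
R4 ← R4 − (1/10)·R2: [0, 0, -8/5, 16/5, 24/5, 112/5]
R4 ← R4 − (8/13)·R3: [0, 0, 0, 0, 0, 0]
The echelon form has 3 nonzero rows, and every pivot lies in the first 5 columns, so rank(B) = rank([B|b]) = 3.
The system is consistent.
rank = 3 < 5 unknowns, so there are infinitely many solutions.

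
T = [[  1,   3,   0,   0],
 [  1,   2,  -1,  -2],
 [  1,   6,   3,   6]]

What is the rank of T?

2

Row reduce to echelon form.
R2 ← R2 − R1: [0, -1, -1, -2]
R3 ← R3 − R1: [0, 3, 3, 6]
R3 ← R3 + (3)·R2: [0, 0, 0, 0]
Echelon form has 2 nonzero rows, so rank(T) = 2.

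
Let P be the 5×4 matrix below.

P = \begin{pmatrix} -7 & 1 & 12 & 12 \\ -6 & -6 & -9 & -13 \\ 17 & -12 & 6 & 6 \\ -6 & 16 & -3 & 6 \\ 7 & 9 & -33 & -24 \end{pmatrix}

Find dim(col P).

Row reduce to echelon form.
R2 ← R2 − (6/7)·R1: [0, -48/7, -135/7, -163/7]
R3 ← R3 + (17/7)·R1: [0, -67/7, 246/7, 246/7]
R4 ← R4 − (6/7)·R1: [0, 106/7, -93/7, -30/7]
R5 ← R5 + R1: [0, 10, -21, -12]
R3 ← R3 − (67/48)·R2: [0, 0, 993/16, 3247/48]
R4 ← R4 + (53/24)·R2: [0, 0, -447/8, -1337/24]
R5 ← R5 + (35/24)·R2: [0, 0, -393/8, -1103/24]
R4 ← R4 + (298/331)·R3: [0, 0, 0, 1719/331]
R5 ← R5 + (262/331)·R3: [0, 0, 0, 2511/331]
R5 ← R5 − (279/191)·R4: [0, 0, 0, 0]
Echelon form has 4 nonzero rows, so rank(P) = 4.
The column space has dimension equal to the rank: 4.

4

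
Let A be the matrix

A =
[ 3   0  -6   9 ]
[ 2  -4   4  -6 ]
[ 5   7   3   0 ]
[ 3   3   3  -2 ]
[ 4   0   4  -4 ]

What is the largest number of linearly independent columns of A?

3

Row reduce to echelon form.
R2 ← R2 − (2/3)·R1: [0, -4, 8, -12]
R3 ← R3 − (5/3)·R1: [0, 7, 13, -15]
R4 ← R4 − R1: [0, 3, 9, -11]
R5 ← R5 − (4/3)·R1: [0, 0, 12, -16]
R3 ← R3 + (7/4)·R2: [0, 0, 27, -36]
R4 ← R4 + (3/4)·R2: [0, 0, 15, -20]
R4 ← R4 − (5/9)·R3: [0, 0, 0, 0]
R5 ← R5 − (4/9)·R3: [0, 0, 0, 0]
Echelon form has 3 nonzero rows, so rank(A) = 3.
The rank gives the maximum number of linearly independent columns: 3.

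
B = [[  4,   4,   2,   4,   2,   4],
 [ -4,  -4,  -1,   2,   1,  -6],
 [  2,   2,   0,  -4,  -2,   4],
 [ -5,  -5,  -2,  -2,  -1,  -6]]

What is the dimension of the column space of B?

Row reduce to echelon form.
R2 ← R2 + R1: [0, 0, 1, 6, 3, -2]
R3 ← R3 − (1/2)·R1: [0, 0, -1, -6, -3, 2]
R4 ← R4 + (5/4)·R1: [0, 0, 1/2, 3, 3/2, -1]
R3 ← R3 + R2: [0, 0, 0, 0, 0, 0]
R4 ← R4 − (1/2)·R2: [0, 0, 0, 0, 0, 0]
Echelon form has 2 nonzero rows, so rank(B) = 2.
The column space has dimension equal to the rank: 2.

2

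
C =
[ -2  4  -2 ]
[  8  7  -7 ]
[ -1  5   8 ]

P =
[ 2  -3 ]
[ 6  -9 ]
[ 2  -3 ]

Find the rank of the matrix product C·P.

First compute CP:
[[ 16, -24],
 [ 44, -66],
 [ 44, -66]]
Now row reduce the product.
R2 ← R2 − (11/4)·R1: [0, 0]
R3 ← R3 − (11/4)·R1: [0, 0]
1 nonzero row, so rank(CP) = 1.

1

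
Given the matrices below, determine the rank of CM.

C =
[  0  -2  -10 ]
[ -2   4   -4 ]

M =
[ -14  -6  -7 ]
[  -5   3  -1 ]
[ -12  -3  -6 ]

First compute CM:
[[130,  24,  62],
 [ 56,  36,  34]]
Now row reduce the product.
R2 ← R2 − (28/65)·R1: [0, 1668/65, 474/65]
2 nonzero rows, so rank(CM) = 2.

2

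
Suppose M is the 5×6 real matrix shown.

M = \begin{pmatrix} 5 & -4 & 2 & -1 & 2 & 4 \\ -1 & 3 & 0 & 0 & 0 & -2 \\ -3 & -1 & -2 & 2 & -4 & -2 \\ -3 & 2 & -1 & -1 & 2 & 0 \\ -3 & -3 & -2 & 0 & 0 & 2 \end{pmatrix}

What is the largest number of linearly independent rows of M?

3

Row reduce to echelon form.
R2 ← R2 + (1/5)·R1: [0, 11/5, 2/5, -1/5, 2/5, -6/5]
R3 ← R3 + (3/5)·R1: [0, -17/5, -4/5, 7/5, -14/5, 2/5]
R4 ← R4 + (3/5)·R1: [0, -2/5, 1/5, -8/5, 16/5, 12/5]
R5 ← R5 + (3/5)·R1: [0, -27/5, -4/5, -3/5, 6/5, 22/5]
R3 ← R3 + (17/11)·R2: [0, 0, -2/11, 12/11, -24/11, -16/11]
R4 ← R4 + (2/11)·R2: [0, 0, 3/11, -18/11, 36/11, 24/11]
R5 ← R5 + (27/11)·R2: [0, 0, 2/11, -12/11, 24/11, 16/11]
R4 ← R4 + (3/2)·R3: [0, 0, 0, 0, 0, 0]
R5 ← R5 + R3: [0, 0, 0, 0, 0, 0]
Echelon form has 3 nonzero rows, so rank(M) = 3.
The rank gives the maximum number of linearly independent rows: 3.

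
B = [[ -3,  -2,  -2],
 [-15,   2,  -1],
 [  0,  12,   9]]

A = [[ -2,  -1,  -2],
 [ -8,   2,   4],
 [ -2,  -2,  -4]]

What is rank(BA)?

First compute BA:
[[ 26,   3,   6],
 [ 16,  21,  42],
 [-114,   6,  12]]
Now row reduce the product.
R2 ← R2 − (8/13)·R1: [0, 249/13, 498/13]
R3 ← R3 + (57/13)·R1: [0, 249/13, 498/13]
R3 ← R3 − R2: [0, 0, 0]
2 nonzero rows, so rank(BA) = 2.

2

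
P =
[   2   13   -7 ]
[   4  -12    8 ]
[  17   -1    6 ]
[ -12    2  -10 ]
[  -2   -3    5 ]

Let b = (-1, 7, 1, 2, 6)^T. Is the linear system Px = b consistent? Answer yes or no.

Row reduce the augmented matrix [P | b].
R2 ← R2 − (2)·R1: [0, -38, 22, 9]
R3 ← R3 − (17/2)·R1: [0, -223/2, 131/2, 19/2]
R4 ← R4 + (6)·R1: [0, 80, -52, -4]
R5 ← R5 + R1: [0, 10, -2, 5]
R3 ← R3 − (223/76)·R2: [0, 0, 18/19, -1285/76]
R4 ← R4 + (40/19)·R2: [0, 0, -108/19, 284/19]
R5 ← R5 + (5/19)·R2: [0, 0, 72/19, 140/19]
R4 ← R4 + (6)·R3: [0, 0, 0, -173/2]
R5 ← R5 − (4)·R3: [0, 0, 0, 75]
R5 ← R5 + (150/173)·R4: [0, 0, 0, 0]
The echelon form has 4 nonzero rows; the last pivot sits in the augmented column, so rank(P) = 3 but rank([P|b]) = 4.
Since the ranks differ, the system is inconsistent.

no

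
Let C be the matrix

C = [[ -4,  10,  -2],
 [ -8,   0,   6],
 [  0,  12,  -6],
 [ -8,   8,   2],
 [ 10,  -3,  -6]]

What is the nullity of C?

Row reduce to echelon form.
R2 ← R2 − (2)·R1: [0, -20, 10]
R4 ← R4 − (2)·R1: [0, -12, 6]
R5 ← R5 + (5/2)·R1: [0, 22, -11]
R3 ← R3 + (3/5)·R2: [0, 0, 0]
R4 ← R4 − (3/5)·R2: [0, 0, 0]
R5 ← R5 + (11/10)·R2: [0, 0, 0]
2 nonzero rows, so rank(C) = 2.
C has 3 columns; by rank–nullity, nullity = 3 − 2 = 1.

1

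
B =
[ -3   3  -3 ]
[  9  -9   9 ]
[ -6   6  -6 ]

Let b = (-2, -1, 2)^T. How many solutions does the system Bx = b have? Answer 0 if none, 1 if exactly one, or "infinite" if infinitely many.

0

Row reduce the augmented matrix [B | b].
R2 ← R2 + (3)·R1: [0, 0, 0, -7]
R3 ← R3 − (2)·R1: [0, 0, 0, 6]
R3 ← R3 + (6/7)·R2: [0, 0, 0, 0]
The echelon form has 2 nonzero rows; the last pivot sits in the augmented column, so rank(B) = 1 but rank([B|b]) = 2.
Since the ranks differ, the system is inconsistent.
It has no solutions.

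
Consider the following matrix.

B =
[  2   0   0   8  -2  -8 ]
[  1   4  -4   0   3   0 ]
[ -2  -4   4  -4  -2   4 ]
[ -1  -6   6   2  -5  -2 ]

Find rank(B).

2

Row reduce to echelon form.
R2 ← R2 − (1/2)·R1: [0, 4, -4, -4, 4, 4]
R3 ← R3 + R1: [0, -4, 4, 4, -4, -4]
R4 ← R4 + (1/2)·R1: [0, -6, 6, 6, -6, -6]
R3 ← R3 + R2: [0, 0, 0, 0, 0, 0]
R4 ← R4 + (3/2)·R2: [0, 0, 0, 0, 0, 0]
Echelon form has 2 nonzero rows, so rank(B) = 2.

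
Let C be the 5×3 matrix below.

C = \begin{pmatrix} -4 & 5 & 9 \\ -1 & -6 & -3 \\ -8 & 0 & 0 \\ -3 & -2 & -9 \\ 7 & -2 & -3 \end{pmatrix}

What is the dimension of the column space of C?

Row reduce to echelon form.
R2 ← R2 − (1/4)·R1: [0, -29/4, -21/4]
R3 ← R3 − (2)·R1: [0, -10, -18]
R4 ← R4 − (3/4)·R1: [0, -23/4, -63/4]
R5 ← R5 + (7/4)·R1: [0, 27/4, 51/4]
R3 ← R3 − (40/29)·R2: [0, 0, -312/29]
R4 ← R4 − (23/29)·R2: [0, 0, -336/29]
R5 ← R5 + (27/29)·R2: [0, 0, 228/29]
R4 ← R4 − (14/13)·R3: [0, 0, 0]
R5 ← R5 + (19/26)·R3: [0, 0, 0]
Echelon form has 3 nonzero rows, so rank(C) = 3.
The column space has dimension equal to the rank: 3.

3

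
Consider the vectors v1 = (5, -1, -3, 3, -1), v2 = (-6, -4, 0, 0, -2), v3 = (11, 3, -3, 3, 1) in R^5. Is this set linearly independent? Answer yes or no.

no

Form the matrix with these vectors as rows and row reduce.
R2 ← R2 + (6/5)·R1: [0, -26/5, -18/5, 18/5, -16/5]
R3 ← R3 − (11/5)·R1: [0, 26/5, 18/5, -18/5, 16/5]
R3 ← R3 + R2: [0, 0, 0, 0, 0]
2 nonzero rows, so the 3 vectors span a space of dimension 2.
Since 2 < 3, the vectors are linearly dependent.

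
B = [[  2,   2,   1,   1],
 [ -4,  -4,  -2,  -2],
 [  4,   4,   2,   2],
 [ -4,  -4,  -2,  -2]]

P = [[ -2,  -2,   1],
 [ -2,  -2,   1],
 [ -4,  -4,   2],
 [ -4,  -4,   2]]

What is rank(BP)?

1

First compute BP:
[[-16, -16,   8],
 [ 32,  32, -16],
 [-32, -32,  16],
 [ 32,  32, -16]]
Now row reduce the product.
R2 ← R2 + (2)·R1: [0, 0, 0]
R3 ← R3 − (2)·R1: [0, 0, 0]
R4 ← R4 + (2)·R1: [0, 0, 0]
1 nonzero row, so rank(BP) = 1.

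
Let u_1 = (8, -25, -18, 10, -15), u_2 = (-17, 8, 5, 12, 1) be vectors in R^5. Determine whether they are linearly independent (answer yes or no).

yes

Form the matrix with these vectors as rows and row reduce.
R2 ← R2 + (17/8)·R1: [0, -361/8, -133/4, 133/4, -247/8]
2 nonzero rows, so the 2 vectors span a space of dimension 2.
Since 2 = 2, the vectors are linearly independent.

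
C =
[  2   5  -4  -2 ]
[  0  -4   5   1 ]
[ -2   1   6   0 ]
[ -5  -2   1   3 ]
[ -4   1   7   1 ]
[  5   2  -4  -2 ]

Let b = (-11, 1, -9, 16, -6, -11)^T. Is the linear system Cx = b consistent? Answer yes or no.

Row reduce the augmented matrix [C | b].
R3 ← R3 + R1: [0, 6, 2, -2, -20]
R4 ← R4 + (5/2)·R1: [0, 21/2, -9, -2, -23/2]
R5 ← R5 + (2)·R1: [0, 11, -1, -3, -28]
R6 ← R6 − (5/2)·R1: [0, -21/2, 6, 3, 33/2]
R3 ← R3 + (3/2)·R2: [0, 0, 19/2, -1/2, -37/2]
R4 ← R4 + (21/8)·R2: [0, 0, 33/8, 5/8, -71/8]
R5 ← R5 + (11/4)·R2: [0, 0, 51/4, -1/4, -101/4]
R6 ← R6 − (21/8)·R2: [0, 0, -57/8, 3/8, 111/8]
R4 ← R4 − (33/76)·R3: [0, 0, 0, 16/19, -16/19]
R5 ← R5 − (51/38)·R3: [0, 0, 0, 8/19, -8/19]
R6 ← R6 + (3/4)·R3: [0, 0, 0, 0, 0]
R5 ← R5 − (1/2)·R4: [0, 0, 0, 0, 0]
The echelon form has 4 nonzero rows, and every pivot lies in the first 4 columns, so rank(C) = rank([C|b]) = 4.
The system is consistent.

yes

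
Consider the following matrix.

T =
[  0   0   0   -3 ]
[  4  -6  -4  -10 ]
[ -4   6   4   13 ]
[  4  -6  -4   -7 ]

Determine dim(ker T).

2

Row reduce to echelon form.
Swap R1 ↔ R2
R3 ← R3 + R1: [0, 0, 0, 3]
R4 ← R4 − R1: [0, 0, 0, 3]
R3 ← R3 + R2: [0, 0, 0, 0]
R4 ← R4 + R2: [0, 0, 0, 0]
2 nonzero rows, so rank(T) = 2.
T has 4 columns; by rank–nullity, nullity = 4 − 2 = 2.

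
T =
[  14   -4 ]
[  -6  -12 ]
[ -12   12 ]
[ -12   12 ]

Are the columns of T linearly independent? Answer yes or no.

yes

Row reduce T to echelon form.
R2 ← R2 + (3/7)·R1: [0, -96/7]
R3 ← R3 + (6/7)·R1: [0, 60/7]
R4 ← R4 + (6/7)·R1: [0, 60/7]
R3 ← R3 + (5/8)·R2: [0, 0]
R4 ← R4 + (5/8)·R2: [0, 0]
2 pivots among 2 columns.
Every column is a pivot column, so the columns are linearly independent.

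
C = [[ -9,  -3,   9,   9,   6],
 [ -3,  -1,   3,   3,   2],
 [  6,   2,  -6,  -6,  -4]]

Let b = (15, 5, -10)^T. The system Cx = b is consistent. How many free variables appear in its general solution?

Row reduce the augmented matrix [C | b].
R2 ← R2 − (1/3)·R1: [0, 0, 0, 0, 0, 0]
R3 ← R3 + (2/3)·R1: [0, 0, 0, 0, 0, 0]
The echelon form has 1 nonzero rows, and every pivot lies in the first 5 columns, so rank(C) = rank([C|b]) = 1.
The system is consistent.
Free variables = (unknowns) − (rank) = 5 − 1 = 4.

4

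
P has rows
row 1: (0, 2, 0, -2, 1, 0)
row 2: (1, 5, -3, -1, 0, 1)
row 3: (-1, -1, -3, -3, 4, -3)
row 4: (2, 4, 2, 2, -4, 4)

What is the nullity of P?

2

Row reduce to echelon form.
Swap R1 ↔ R2
R3 ← R3 + R1: [0, 4, -6, -4, 4, -2]
R4 ← R4 − (2)·R1: [0, -6, 8, 4, -4, 2]
R3 ← R3 − (2)·R2: [0, 0, -6, 0, 2, -2]
R4 ← R4 + (3)·R2: [0, 0, 8, -2, -1, 2]
R4 ← R4 + (4/3)·R3: [0, 0, 0, -2, 5/3, -2/3]
4 nonzero rows, so rank(P) = 4.
P has 6 columns; by rank–nullity, nullity = 6 − 4 = 2.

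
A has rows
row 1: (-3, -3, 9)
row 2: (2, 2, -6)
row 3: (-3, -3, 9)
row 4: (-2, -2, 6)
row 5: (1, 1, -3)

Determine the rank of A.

1

Row reduce to echelon form.
R2 ← R2 + (2/3)·R1: [0, 0, 0]
R3 ← R3 − R1: [0, 0, 0]
R4 ← R4 − (2/3)·R1: [0, 0, 0]
R5 ← R5 + (1/3)·R1: [0, 0, 0]
Echelon form has 1 nonzero row, so rank(A) = 1.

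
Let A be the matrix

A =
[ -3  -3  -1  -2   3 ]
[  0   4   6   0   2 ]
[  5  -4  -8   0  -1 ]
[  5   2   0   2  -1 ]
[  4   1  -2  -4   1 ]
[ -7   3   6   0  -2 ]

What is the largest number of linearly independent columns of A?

4

Row reduce to echelon form.
R3 ← R3 + (5/3)·R1: [0, -9, -29/3, -10/3, 4]
R4 ← R4 + (5/3)·R1: [0, -3, -5/3, -4/3, 4]
R5 ← R5 + (4/3)·R1: [0, -3, -10/3, -20/3, 5]
R6 ← R6 − (7/3)·R1: [0, 10, 25/3, 14/3, -9]
R3 ← R3 + (9/4)·R2: [0, 0, 23/6, -10/3, 17/2]
R4 ← R4 + (3/4)·R2: [0, 0, 17/6, -4/3, 11/2]
R5 ← R5 + (3/4)·R2: [0, 0, 7/6, -20/3, 13/2]
R6 ← R6 − (5/2)·R2: [0, 0, -20/3, 14/3, -14]
R4 ← R4 − (17/23)·R3: [0, 0, 0, 26/23, -18/23]
R5 ← R5 − (7/23)·R3: [0, 0, 0, -130/23, 90/23]
R6 ← R6 + (40/23)·R3: [0, 0, 0, -26/23, 18/23]
R5 ← R5 + (5)·R4: [0, 0, 0, 0, 0]
R6 ← R6 + R4: [0, 0, 0, 0, 0]
Echelon form has 4 nonzero rows, so rank(A) = 4.
The rank gives the maximum number of linearly independent columns: 4.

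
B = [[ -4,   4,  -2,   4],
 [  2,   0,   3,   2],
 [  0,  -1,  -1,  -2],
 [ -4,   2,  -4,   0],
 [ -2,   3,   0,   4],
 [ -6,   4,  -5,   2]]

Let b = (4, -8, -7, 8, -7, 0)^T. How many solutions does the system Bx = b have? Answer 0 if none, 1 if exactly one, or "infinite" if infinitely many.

Row reduce the augmented matrix [B | b].
R2 ← R2 + (1/2)·R1: [0, 2, 2, 4, -6]
R4 ← R4 − R1: [0, -2, -2, -4, 4]
R5 ← R5 − (1/2)·R1: [0, 1, 1, 2, -9]
R6 ← R6 − (3/2)·R1: [0, -2, -2, -4, -6]
R3 ← R3 + (1/2)·R2: [0, 0, 0, 0, -10]
R4 ← R4 + R2: [0, 0, 0, 0, -2]
R5 ← R5 − (1/2)·R2: [0, 0, 0, 0, -6]
R6 ← R6 + R2: [0, 0, 0, 0, -12]
R4 ← R4 − (1/5)·R3: [0, 0, 0, 0, 0]
R5 ← R5 − (3/5)·R3: [0, 0, 0, 0, 0]
R6 ← R6 − (6/5)·R3: [0, 0, 0, 0, 0]
The echelon form has 3 nonzero rows; the last pivot sits in the augmented column, so rank(B) = 2 but rank([B|b]) = 3.
Since the ranks differ, the system is inconsistent.
It has no solutions.

0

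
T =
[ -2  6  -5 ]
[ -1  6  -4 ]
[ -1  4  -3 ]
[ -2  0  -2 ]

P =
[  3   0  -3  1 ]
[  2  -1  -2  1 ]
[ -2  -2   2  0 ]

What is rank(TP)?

First compute TP:
[[ 16,   4, -16,   4],
 [ 17,   2, -17,   5],
 [ 11,   2, -11,   3],
 [ -2,   4,   2,  -2]]
Now row reduce the product.
R2 ← R2 − (17/16)·R1: [0, -9/4, 0, 3/4]
R3 ← R3 − (11/16)·R1: [0, -3/4, 0, 1/4]
R4 ← R4 + (1/8)·R1: [0, 9/2, 0, -3/2]
R3 ← R3 − (1/3)·R2: [0, 0, 0, 0]
R4 ← R4 + (2)·R2: [0, 0, 0, 0]
2 nonzero rows, so rank(TP) = 2.

2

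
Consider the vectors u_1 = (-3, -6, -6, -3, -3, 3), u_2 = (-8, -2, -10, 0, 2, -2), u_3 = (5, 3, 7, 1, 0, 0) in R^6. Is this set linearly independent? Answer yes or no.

no

Form the matrix with these vectors as rows and row reduce.
R2 ← R2 − (8/3)·R1: [0, 14, 6, 8, 10, -10]
R3 ← R3 + (5/3)·R1: [0, -7, -3, -4, -5, 5]
R3 ← R3 + (1/2)·R2: [0, 0, 0, 0, 0, 0]
2 nonzero rows, so the 3 vectors span a space of dimension 2.
Since 2 < 3, the vectors are linearly dependent.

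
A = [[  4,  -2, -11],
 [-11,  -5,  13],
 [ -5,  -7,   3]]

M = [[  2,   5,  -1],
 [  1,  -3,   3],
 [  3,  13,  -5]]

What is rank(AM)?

First compute AM:
[[-27, -117,  45],
 [ 12, 129, -69],
 [ -8,  35, -31]]
Now row reduce the product.
R2 ← R2 + (4/9)·R1: [0, 77, -49]
R3 ← R3 − (8/27)·R1: [0, 209/3, -133/3]
R3 ← R3 − (19/21)·R2: [0, 0, 0]
2 nonzero rows, so rank(AM) = 2.

2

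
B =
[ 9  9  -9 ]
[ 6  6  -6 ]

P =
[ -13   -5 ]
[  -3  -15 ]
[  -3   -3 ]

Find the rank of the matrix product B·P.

1

First compute BP:
[[-117, -153],
 [-78, -102]]
Now row reduce the product.
R2 ← R2 − (2/3)·R1: [0, 0]
1 nonzero row, so rank(BP) = 1.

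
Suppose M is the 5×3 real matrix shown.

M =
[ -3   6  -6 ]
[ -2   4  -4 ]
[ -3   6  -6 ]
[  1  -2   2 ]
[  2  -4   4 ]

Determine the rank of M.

1

Row reduce to echelon form.
R2 ← R2 − (2/3)·R1: [0, 0, 0]
R3 ← R3 − R1: [0, 0, 0]
R4 ← R4 + (1/3)·R1: [0, 0, 0]
R5 ← R5 + (2/3)·R1: [0, 0, 0]
Echelon form has 1 nonzero row, so rank(M) = 1.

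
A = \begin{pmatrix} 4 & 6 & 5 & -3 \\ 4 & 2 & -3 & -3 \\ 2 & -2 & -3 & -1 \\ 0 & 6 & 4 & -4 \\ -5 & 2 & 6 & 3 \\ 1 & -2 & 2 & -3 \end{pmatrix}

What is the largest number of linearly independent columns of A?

4

Row reduce to echelon form.
R2 ← R2 − R1: [0, -4, -8, 0]
R3 ← R3 − (1/2)·R1: [0, -5, -11/2, 1/2]
R5 ← R5 + (5/4)·R1: [0, 19/2, 49/4, -3/4]
R6 ← R6 − (1/4)·R1: [0, -7/2, 3/4, -9/4]
R3 ← R3 − (5/4)·R2: [0, 0, 9/2, 1/2]
R4 ← R4 + (3/2)·R2: [0, 0, -8, -4]
R5 ← R5 + (19/8)·R2: [0, 0, -27/4, -3/4]
R6 ← R6 − (7/8)·R2: [0, 0, 31/4, -9/4]
R4 ← R4 + (16/9)·R3: [0, 0, 0, -28/9]
R5 ← R5 + (3/2)·R3: [0, 0, 0, 0]
R6 ← R6 − (31/18)·R3: [0, 0, 0, -28/9]
R6 ← R6 − R4: [0, 0, 0, 0]
Echelon form has 4 nonzero rows, so rank(A) = 4.
The rank gives the maximum number of linearly independent columns: 4.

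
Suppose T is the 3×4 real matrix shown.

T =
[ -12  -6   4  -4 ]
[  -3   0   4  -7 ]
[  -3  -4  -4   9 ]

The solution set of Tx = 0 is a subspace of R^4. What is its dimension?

Row reduce to echelon form.
R2 ← R2 − (1/4)·R1: [0, 3/2, 3, -6]
R3 ← R3 − (1/4)·R1: [0, -5/2, -5, 10]
R3 ← R3 + (5/3)·R2: [0, 0, 0, 0]
2 nonzero rows, so rank(T) = 2.
T has 4 columns; by rank–nullity, nullity = 4 − 2 = 2.

2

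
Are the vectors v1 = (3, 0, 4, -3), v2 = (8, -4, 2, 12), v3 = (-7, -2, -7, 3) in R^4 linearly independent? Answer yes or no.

yes

Form the matrix with these vectors as rows and row reduce.
R2 ← R2 − (8/3)·R1: [0, -4, -26/3, 20]
R3 ← R3 + (7/3)·R1: [0, -2, 7/3, -4]
R3 ← R3 − (1/2)·R2: [0, 0, 20/3, -14]
3 nonzero rows, so the 3 vectors span a space of dimension 3.
Since 3 = 3, the vectors are linearly independent.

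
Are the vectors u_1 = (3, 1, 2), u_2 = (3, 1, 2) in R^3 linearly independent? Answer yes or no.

Form the matrix with these vectors as rows and row reduce.
R2 ← R2 − R1: [0, 0, 0]
1 nonzero row, so the 2 vectors span a space of dimension 1.
Since 1 < 2, the vectors are linearly dependent.

no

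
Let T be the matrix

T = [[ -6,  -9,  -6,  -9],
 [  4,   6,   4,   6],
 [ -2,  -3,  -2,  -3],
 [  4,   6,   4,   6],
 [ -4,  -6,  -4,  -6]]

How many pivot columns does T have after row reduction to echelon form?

Row reduce to echelon form.
R2 ← R2 + (2/3)·R1: [0, 0, 0, 0]
R3 ← R3 − (1/3)·R1: [0, 0, 0, 0]
R4 ← R4 + (2/3)·R1: [0, 0, 0, 0]
R5 ← R5 − (2/3)·R1: [0, 0, 0, 0]
Echelon form has 1 nonzero row, so rank(T) = 1.
Each nonzero row contributes one pivot column: 1 pivot columns.

1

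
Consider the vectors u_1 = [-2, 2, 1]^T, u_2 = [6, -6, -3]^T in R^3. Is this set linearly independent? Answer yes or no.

Form the matrix with these vectors as rows and row reduce.
R2 ← R2 + (3)·R1: [0, 0, 0]
1 nonzero row, so the 2 vectors span a space of dimension 1.
Since 1 < 2, the vectors are linearly dependent.

no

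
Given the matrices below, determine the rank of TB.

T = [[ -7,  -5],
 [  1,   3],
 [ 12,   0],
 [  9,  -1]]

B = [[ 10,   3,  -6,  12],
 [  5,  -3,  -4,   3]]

First compute TB:
[[-95,  -6,  62, -99],
 [ 25,  -6, -18,  21],
 [120,  36, -72, 144],
 [ 85,  30, -50, 105]]
Now row reduce the product.
R2 ← R2 + (5/19)·R1: [0, -144/19, -32/19, -96/19]
R3 ← R3 + (24/19)·R1: [0, 540/19, 120/19, 360/19]
R4 ← R4 + (17/19)·R1: [0, 468/19, 104/19, 312/19]
R3 ← R3 + (15/4)·R2: [0, 0, 0, 0]
R4 ← R4 + (13/4)·R2: [0, 0, 0, 0]
2 nonzero rows, so rank(TB) = 2.

2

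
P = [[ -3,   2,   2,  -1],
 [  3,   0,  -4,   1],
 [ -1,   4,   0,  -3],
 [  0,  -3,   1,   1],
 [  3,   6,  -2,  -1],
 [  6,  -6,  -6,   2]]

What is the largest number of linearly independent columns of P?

Row reduce to echelon form.
R2 ← R2 + R1: [0, 2, -2, 0]
R3 ← R3 − (1/3)·R1: [0, 10/3, -2/3, -8/3]
R5 ← R5 + R1: [0, 8, 0, -2]
R6 ← R6 + (2)·R1: [0, -2, -2, 0]
R3 ← R3 − (5/3)·R2: [0, 0, 8/3, -8/3]
R4 ← R4 + (3/2)·R2: [0, 0, -2, 1]
R5 ← R5 − (4)·R2: [0, 0, 8, -2]
R6 ← R6 + R2: [0, 0, -4, 0]
R4 ← R4 + (3/4)·R3: [0, 0, 0, -1]
R5 ← R5 − (3)·R3: [0, 0, 0, 6]
R6 ← R6 + (3/2)·R3: [0, 0, 0, -4]
R5 ← R5 + (6)·R4: [0, 0, 0, 0]
R6 ← R6 − (4)·R4: [0, 0, 0, 0]
Echelon form has 4 nonzero rows, so rank(P) = 4.
The rank gives the maximum number of linearly independent columns: 4.

4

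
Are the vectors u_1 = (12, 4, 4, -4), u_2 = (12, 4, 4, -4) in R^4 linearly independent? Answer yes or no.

Form the matrix with these vectors as rows and row reduce.
R2 ← R2 − R1: [0, 0, 0, 0]
1 nonzero row, so the 2 vectors span a space of dimension 1.
Since 1 < 2, the vectors are linearly dependent.

no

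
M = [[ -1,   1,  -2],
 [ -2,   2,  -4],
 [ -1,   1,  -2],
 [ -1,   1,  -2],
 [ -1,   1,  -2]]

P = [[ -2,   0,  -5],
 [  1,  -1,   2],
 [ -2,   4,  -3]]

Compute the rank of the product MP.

First compute MP:
[[  7,  -9,  13],
 [ 14, -18,  26],
 [  7,  -9,  13],
 [  7,  -9,  13],
 [  7,  -9,  13]]
Now row reduce the product.
R2 ← R2 − (2)·R1: [0, 0, 0]
R3 ← R3 − R1: [0, 0, 0]
R4 ← R4 − R1: [0, 0, 0]
R5 ← R5 − R1: [0, 0, 0]
1 nonzero row, so rank(MP) = 1.

1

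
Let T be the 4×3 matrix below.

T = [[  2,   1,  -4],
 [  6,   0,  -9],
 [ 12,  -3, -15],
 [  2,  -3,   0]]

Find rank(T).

Row reduce to echelon form.
R2 ← R2 − (3)·R1: [0, -3, 3]
R3 ← R3 − (6)·R1: [0, -9, 9]
R4 ← R4 − R1: [0, -4, 4]
R3 ← R3 − (3)·R2: [0, 0, 0]
R4 ← R4 − (4/3)·R2: [0, 0, 0]
Echelon form has 2 nonzero rows, so rank(T) = 2.

2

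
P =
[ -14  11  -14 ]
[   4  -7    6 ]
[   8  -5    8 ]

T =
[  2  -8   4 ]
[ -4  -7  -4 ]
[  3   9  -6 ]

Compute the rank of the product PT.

First compute PT:
[[-114, -91, -16],
 [ 54,  71,   8],
 [ 60,  43,   4]]
Now row reduce the product.
R2 ← R2 + (9/19)·R1: [0, 530/19, 8/19]
R3 ← R3 + (10/19)·R1: [0, -93/19, -84/19]
R3 ← R3 + (93/530)·R2: [0, 0, -1152/265]
3 nonzero rows, so rank(PT) = 3.

3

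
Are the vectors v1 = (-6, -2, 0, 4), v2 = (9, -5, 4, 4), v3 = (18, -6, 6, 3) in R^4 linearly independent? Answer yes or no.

no

Form the matrix with these vectors as rows and row reduce.
R2 ← R2 + (3/2)·R1: [0, -8, 4, 10]
R3 ← R3 + (3)·R1: [0, -12, 6, 15]
R3 ← R3 − (3/2)·R2: [0, 0, 0, 0]
2 nonzero rows, so the 3 vectors span a space of dimension 2.
Since 2 < 3, the vectors are linearly dependent.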